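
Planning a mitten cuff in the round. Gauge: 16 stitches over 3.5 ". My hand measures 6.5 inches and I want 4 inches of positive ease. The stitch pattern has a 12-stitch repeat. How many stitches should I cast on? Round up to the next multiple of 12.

Cast on 48 stitches.

Finished = 6.5 + 4 = 10.5 inches.
16 / 3.5 = 4.571 sts/in.
10.5 × 4.571 = 48.00 sts.
Next multiple of 12: 48.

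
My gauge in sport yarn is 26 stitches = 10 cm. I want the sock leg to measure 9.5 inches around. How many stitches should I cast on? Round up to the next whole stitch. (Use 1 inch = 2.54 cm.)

Cast on 63 stitches.

9.5 in = 24.13 cm.
26 stitches / 10 cm = 2.6 stitches per cm.
24.13 × 2.6 = 62.74 stitches.
Round up → 63.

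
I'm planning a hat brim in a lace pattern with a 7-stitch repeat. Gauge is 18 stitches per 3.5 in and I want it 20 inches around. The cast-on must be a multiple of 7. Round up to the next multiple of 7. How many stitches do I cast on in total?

105 stitches.

18 / 3.5 = 5.143 sts per inch.
20 × 5.143 = 102.86 sts.
Next multiple of 7: 105.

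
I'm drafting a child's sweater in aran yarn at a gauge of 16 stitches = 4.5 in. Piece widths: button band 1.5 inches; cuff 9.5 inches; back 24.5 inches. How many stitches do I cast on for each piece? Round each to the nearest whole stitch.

button band 5; cuff 34; back 87.

Rate = 16/4.5 = 3.556 sts per in.
button band: 1.5 × 3.556 = 5.33 → 5.
cuff: 9.5 × 3.556 = 33.78 → 34.
back: 24.5 × 3.556 = 87.11 → 87.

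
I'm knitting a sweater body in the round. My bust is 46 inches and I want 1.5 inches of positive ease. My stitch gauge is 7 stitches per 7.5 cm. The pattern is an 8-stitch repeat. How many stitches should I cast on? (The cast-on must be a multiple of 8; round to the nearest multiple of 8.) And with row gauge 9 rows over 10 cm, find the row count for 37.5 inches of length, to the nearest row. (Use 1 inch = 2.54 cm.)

Cast on 112 stitches; work 86 rows.

Finished = 46 + 1.5 = 47.5 inches.
47.5 inches × 2.54 = 120.65 cm.
7/7.5 = 0.933 sts per cm; 120.65 × 0.933 = 112.61 sts.
Nearest multiple of 8 → 112.
37.5 inches = 95.25 cm; × 0.9 = 85.72 → 86 rows.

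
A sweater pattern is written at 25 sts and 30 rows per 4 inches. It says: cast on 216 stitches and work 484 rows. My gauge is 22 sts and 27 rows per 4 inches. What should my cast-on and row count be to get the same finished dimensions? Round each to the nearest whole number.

Stitches: 216 × 22/25 = 190.08 → 190.
Rows: 484 × 27/30 = 435.60 → 436.

Cast on 190 stitches; work 436 rows.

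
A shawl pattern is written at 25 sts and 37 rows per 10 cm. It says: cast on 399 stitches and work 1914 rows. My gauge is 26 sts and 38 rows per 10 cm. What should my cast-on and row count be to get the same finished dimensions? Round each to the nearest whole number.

Stitches: 399 × 26/25 = 414.96 → 415.
Rows: 1914 × 38/37 = 1965.73 → 1966.

Cast on 415 stitches; work 1966 rows.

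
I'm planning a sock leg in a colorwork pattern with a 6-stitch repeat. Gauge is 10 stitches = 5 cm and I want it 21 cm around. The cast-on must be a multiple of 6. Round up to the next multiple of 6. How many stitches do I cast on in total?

10 / 5 = 2 sts per cm.
21 × 2 = 42.00 sts.
Next multiple of 6: 42.

CO 42 sts.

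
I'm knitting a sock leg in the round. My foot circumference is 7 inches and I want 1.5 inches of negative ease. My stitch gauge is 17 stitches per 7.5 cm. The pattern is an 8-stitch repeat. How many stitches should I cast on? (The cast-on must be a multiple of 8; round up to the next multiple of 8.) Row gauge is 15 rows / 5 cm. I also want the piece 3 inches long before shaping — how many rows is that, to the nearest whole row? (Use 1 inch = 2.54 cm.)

Cast on 32 stitches; work 23 rows.

Finished = 7 − 1.5 = 5.5 inches.
5.5 inches × 2.54 = 13.97 cm.
17/7.5 = 2.267 sts per cm; 13.97 × 2.267 = 31.67 sts.
Next multiple of 8 → 32.
3 inches = 7.62 cm; × 3 = 22.86 → 23 rows.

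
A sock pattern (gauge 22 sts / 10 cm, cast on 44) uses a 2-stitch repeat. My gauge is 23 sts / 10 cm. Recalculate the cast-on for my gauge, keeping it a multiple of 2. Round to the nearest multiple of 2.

Cast on 46 stitches.

44 × 23 / 22 = 46.00.
Nearest multiple of 2: 46.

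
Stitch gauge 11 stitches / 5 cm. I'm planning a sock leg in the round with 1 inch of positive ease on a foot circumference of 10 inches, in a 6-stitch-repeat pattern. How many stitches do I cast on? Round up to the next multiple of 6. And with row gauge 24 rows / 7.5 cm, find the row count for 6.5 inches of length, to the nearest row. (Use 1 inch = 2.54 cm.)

Finished = 10 + 1 = 11 inches.
11 inches × 2.54 = 27.94 cm.
11/5 = 2.2 sts per cm; 27.94 × 2.2 = 61.47 sts.
Next multiple of 6 → 66.
6.5 inches = 16.51 cm; × 3.2 = 52.83 → 53 rows.

Cast on 66 stitches; work 53 rows.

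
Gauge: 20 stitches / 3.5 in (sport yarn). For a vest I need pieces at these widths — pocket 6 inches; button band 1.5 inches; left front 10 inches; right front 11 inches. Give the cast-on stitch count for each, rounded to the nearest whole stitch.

pocket 34; button band 9; left front 57; right front 63.

Rate = 20/3.5 = 5.714 sts per in.
pocket: 6 × 5.714 = 34.29 → 34.
button band: 1.5 × 5.714 = 8.57 → 9.
left front: 10 × 5.714 = 57.14 → 57.
right front: 11 × 5.714 = 62.86 → 63.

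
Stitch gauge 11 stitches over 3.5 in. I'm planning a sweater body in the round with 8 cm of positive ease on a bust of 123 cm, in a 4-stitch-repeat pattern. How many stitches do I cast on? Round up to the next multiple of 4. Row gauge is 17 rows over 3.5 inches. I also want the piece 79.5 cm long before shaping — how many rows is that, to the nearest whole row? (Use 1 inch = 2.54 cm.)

Cast on 164 stitches; work 152 rows.

Finished = 123 + 8 = 131 cm.
131 cm × 1/2.54 = 51.57 inches.
11/3.5 = 3.143 sts per in; 51.57 × 3.143 = 162.09 sts.
Next multiple of 4 → 164.
79.5 cm = 31.30 inches; × 4.857 = 152.02 → 152 rows.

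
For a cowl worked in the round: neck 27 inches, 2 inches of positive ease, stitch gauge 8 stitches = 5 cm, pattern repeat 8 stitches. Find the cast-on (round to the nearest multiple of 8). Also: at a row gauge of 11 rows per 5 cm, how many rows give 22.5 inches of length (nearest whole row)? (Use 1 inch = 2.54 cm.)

Finished = 27 + 2 = 29 inches.
29 inches × 2.54 = 73.66 cm.
8/5 = 1.6 sts per cm; 73.66 × 1.6 = 117.86 sts.
Nearest multiple of 8 → 120.
22.5 inches = 57.15 cm; × 2.2 = 125.73 → 126 rows.

Cast on 120 stitches; work 126 rows.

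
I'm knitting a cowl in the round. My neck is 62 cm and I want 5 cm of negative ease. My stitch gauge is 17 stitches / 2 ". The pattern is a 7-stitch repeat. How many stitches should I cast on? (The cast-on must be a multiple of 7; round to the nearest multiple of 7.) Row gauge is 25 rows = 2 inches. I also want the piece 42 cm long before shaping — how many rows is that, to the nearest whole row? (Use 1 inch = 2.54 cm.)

Cast on 189 stitches; work 207 rows.

Finished = 62 − 5 = 57 cm.
57 cm × 1/2.54 = 22.44 inches.
17/2 = 8.5 sts per in; 22.44 × 8.5 = 190.75 sts.
Nearest multiple of 7 → 189.
42 cm = 16.54 inches; × 12.5 = 206.69 → 207 rows.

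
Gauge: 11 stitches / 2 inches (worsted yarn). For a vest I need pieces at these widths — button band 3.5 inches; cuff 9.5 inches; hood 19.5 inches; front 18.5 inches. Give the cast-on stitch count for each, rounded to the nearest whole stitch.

Rate = 11/2 = 5.5 sts per in.
button band: 3.5 × 5.5 = 19.25 → 19.
cuff: 9.5 × 5.5 = 52.25 → 52.
hood: 19.5 × 5.5 = 107.25 → 107.
front: 18.5 × 5.5 = 101.75 → 102.

button band 19; cuff 52; hood 107; front 102.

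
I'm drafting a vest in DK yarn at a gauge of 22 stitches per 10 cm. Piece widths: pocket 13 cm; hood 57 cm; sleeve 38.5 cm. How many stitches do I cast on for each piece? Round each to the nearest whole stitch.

pocket 29; hood 125; sleeve 85.

Rate = 22/10 = 2.2 sts per cm.
pocket: 13 × 2.2 = 28.60 → 29.
hood: 57 × 2.2 = 125.40 → 125.
sleeve: 38.5 × 2.2 = 84.70 → 85.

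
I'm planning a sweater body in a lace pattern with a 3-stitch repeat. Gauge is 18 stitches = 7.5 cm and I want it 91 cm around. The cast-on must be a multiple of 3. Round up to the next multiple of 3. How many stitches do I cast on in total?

18 / 7.5 = 2.4 sts per cm.
91 × 2.4 = 218.40 sts.
Next multiple of 3: 219.

CO 219 sts.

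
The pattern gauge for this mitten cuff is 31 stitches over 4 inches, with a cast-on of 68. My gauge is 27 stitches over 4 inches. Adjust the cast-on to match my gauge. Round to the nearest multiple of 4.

CO 60 sts.

Scale factor = 27 / 31 = 0.871.
68 × 27 / 31 = 59.23 sts.
→ 60 sts.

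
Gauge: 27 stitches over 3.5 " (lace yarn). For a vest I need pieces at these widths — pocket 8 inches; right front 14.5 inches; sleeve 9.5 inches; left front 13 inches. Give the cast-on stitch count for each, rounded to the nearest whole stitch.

Rate = 27/3.5 = 7.714 sts per in.
pocket: 8 × 7.714 = 61.71 → 62.
right front: 14.5 × 7.714 = 111.86 → 112.
sleeve: 9.5 × 7.714 = 73.29 → 73.
left front: 13 × 7.714 = 100.29 → 100.

pocket 62; right front 112; sleeve 73; left front 100.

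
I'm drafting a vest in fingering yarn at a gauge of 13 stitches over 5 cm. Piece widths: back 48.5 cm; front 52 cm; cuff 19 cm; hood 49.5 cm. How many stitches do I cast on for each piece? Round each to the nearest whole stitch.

Rate = 13/5 = 2.6 sts per cm.
back: 48.5 × 2.6 = 126.10 → 126.
front: 52 × 2.6 = 135.20 → 135.
cuff: 19 × 2.6 = 49.40 → 49.
hood: 49.5 × 2.6 = 128.70 → 129.

back 126; front 135; cuff 49; hood 129.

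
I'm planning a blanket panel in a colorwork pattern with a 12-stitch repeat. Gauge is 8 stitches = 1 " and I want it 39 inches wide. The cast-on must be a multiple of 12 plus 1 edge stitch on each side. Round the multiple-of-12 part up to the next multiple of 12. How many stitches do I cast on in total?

314 stitches.

8 / 1 = 8 sts per inch.
39 × 8 = 312.00 sts.
Less 2 edge sts → 310.00 for the repeat.
Next multiple of 12: 312.
Add back 2 edge sts → 314.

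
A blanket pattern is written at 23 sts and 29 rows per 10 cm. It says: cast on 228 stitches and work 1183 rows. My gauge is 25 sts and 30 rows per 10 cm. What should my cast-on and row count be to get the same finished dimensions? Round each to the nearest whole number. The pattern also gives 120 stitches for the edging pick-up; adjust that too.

Cast on 248 stitches; work 1224 rows; edging pick-up 130 stitches.

Stitches: 228 × 25/23 = 247.83 → 248.
Rows: 1183 × 30/29 = 1223.79 → 1224.
edging pick-up: 120 × 25/23 = 130.43 → 130.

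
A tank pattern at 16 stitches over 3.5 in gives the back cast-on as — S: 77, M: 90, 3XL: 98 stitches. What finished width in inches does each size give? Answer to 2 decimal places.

16/3.5 = 4.571 sts per in.
S: 77 / 4.571 = 16.844 → 16.84 in.
M: 90 / 4.571 = 19.688 → 19.69 in.
3XL: 98 / 4.571 = 21.438 → 21.44 in.

S 16.84 inches; M 19.69 inches; 3XL 21.44 inches.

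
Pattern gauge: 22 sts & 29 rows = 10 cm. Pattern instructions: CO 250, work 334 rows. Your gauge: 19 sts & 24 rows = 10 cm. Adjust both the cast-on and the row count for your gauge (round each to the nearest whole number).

Stitches: 250 × 19/22 = 215.91 → 216.
Rows: 334 × 24/29 = 276.41 → 276.

Cast on 216 stitches; work 276 rows.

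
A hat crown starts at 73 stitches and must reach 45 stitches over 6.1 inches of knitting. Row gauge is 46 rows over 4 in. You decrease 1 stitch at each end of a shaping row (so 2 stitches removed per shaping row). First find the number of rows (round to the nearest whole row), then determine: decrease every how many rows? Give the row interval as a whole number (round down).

Rows = 6.1 × 11.5 = 70.1 → 70 rows.
Stitches to remove: 28 → 14 shaping rows (at 2 st each).
70 / 14 = 5.00 → every 5 rows.

Decrease every 5th row.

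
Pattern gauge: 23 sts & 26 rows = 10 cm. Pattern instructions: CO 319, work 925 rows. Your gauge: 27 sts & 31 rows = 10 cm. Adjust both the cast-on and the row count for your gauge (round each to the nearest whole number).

Stitches: 319 × 27/23 = 374.48 → 374.
Rows: 925 × 31/26 = 1102.88 → 1103.

Cast on 374 stitches; work 1103 rows.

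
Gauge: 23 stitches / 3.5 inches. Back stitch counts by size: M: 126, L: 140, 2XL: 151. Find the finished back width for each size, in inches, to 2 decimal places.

23/3.5 = 6.571 sts per in.
M: 126 / 6.571 = 19.174 → 19.17 in.
L: 140 / 6.571 = 21.304 → 21.30 in.
2XL: 151 / 6.571 = 22.978 → 22.98 in.

M 19.17 inches; L 21.30 inches; 2XL 22.98 inches.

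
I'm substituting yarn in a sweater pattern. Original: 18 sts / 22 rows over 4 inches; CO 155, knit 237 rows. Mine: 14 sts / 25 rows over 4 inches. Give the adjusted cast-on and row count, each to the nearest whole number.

Cast on 121 stitches; work 269 rows.

Stitches: 155 × 14/18 = 120.56 → 121.
Rows: 237 × 25/22 = 269.32 → 269.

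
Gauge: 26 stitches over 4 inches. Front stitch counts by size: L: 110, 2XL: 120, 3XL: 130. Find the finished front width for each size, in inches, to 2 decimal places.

26/4 = 6.5 sts per in.
L: 110 / 6.5 = 16.923 → 16.92 in.
2XL: 120 / 6.5 = 18.462 → 18.46 in.
3XL: 130 / 6.5 = 20.000 → 20.00 in.

L 16.92 inches; 2XL 18.46 inches; 3XL 20.00 inches.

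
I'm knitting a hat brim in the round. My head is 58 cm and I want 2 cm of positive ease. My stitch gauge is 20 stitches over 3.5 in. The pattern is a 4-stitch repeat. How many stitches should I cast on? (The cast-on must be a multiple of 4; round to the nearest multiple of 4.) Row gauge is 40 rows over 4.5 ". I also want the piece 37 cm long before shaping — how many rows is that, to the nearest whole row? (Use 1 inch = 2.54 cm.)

Cast on 136 stitches; work 129 rows.

Finished = 58 + 2 = 60 cm.
60 cm × 1/2.54 = 23.62 inches.
20/3.5 = 5.714 sts per in; 23.62 × 5.714 = 134.98 sts.
Nearest multiple of 4 → 136.
37 cm = 14.57 inches; × 8.889 = 129.48 → 129 rows.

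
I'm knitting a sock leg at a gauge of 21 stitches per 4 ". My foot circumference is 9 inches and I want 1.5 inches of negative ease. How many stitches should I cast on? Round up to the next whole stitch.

Finished = 9 − 1.5 = 7.5 in.
21 / 4 = 5.25 sts per inch.
7.50 × 5.25 = 39.38 sts.
→ 40 sts.

40 stitches.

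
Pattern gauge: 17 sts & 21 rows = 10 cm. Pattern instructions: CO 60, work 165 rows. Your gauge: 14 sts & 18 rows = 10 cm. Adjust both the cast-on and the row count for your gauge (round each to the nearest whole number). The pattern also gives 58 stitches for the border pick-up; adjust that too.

Cast on 49 stitches; work 141 rows; border pick-up 48 stitches.

Stitches: 60 × 14/17 = 49.41 → 49.
Rows: 165 × 18/21 = 141.43 → 141.
border pick-up: 58 × 14/17 = 47.76 → 48.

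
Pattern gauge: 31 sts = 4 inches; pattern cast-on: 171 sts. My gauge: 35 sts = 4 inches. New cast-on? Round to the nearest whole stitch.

CO 193 sts.

Scale factor = 35 / 31 = 1.129.
171 × 35 / 31 = 193.06 sts.
→ 193 sts.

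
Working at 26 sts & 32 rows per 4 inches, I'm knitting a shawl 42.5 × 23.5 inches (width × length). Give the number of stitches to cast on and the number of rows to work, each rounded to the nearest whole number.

Stitch gauge = 26/4 = 6.5 sts/in; 42.5 × 6.5 = 276.25 → 276 sts.
Row gauge = 32/4 = 8 rows/in; 23.5 × 8 = 188.00 → 188 rows.

Cast on 276 stitches and work 188 rows.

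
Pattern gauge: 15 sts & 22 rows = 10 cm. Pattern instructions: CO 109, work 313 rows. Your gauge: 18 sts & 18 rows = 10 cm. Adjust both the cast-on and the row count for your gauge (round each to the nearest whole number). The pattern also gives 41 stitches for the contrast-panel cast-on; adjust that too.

Cast on 131 stitches; work 256 rows; contrast-panel cast-on 49 stitches.

Stitches: 109 × 18/15 = 130.80 → 131.
Rows: 313 × 18/22 = 256.09 → 256.
contrast-panel cast-on: 41 × 18/15 = 49.20 → 49.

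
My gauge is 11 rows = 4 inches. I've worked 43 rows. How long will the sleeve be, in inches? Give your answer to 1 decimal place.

11 rows / 4 inch = 2.75 rows per inch.
43 / 2.75 = 15.64 inches.

15.6 inches.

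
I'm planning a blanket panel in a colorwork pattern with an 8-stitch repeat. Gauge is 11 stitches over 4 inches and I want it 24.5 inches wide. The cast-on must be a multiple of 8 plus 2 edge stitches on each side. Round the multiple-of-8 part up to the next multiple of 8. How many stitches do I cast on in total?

11 / 4 = 2.75 sts per inch.
24.5 × 2.75 = 67.38 sts.
Less 4 edge sts → 63.38 for the repeat.
Next multiple of 8: 64.
Add back 4 edge sts → 68.

68 stitches.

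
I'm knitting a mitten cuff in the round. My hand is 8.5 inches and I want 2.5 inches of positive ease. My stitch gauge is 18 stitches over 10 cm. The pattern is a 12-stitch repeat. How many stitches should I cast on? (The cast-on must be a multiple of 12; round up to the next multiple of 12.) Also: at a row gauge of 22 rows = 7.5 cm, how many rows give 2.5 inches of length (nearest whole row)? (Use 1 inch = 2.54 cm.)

Cast on 60 stitches; work 19 rows.

Finished = 8.5 + 2.5 = 11 inches.
11 inches × 2.54 = 27.94 cm.
18/10 = 1.8 sts per cm; 27.94 × 1.8 = 50.29 sts.
Next multiple of 12 → 60.
2.5 inches = 6.35 cm; × 2.933 = 18.63 → 19 rows.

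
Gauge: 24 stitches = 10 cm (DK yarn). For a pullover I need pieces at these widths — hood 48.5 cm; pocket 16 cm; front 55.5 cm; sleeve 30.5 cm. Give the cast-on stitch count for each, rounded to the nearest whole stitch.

hood 116; pocket 38; front 133; sleeve 73.

Rate = 24/10 = 2.4 sts per cm.
hood: 48.5 × 2.4 = 116.40 → 116.
pocket: 16 × 2.4 = 38.40 → 38.
front: 55.5 × 2.4 = 133.20 → 133.
sleeve: 30.5 × 2.4 = 73.20 → 73.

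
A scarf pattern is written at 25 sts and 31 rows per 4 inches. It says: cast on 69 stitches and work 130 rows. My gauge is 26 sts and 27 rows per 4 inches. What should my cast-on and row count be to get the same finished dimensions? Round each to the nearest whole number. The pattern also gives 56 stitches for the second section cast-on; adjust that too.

Cast on 72 stitches; work 113 rows; second section cast-on 58 stitches.

Stitches: 69 × 26/25 = 71.76 → 72.
Rows: 130 × 27/31 = 113.23 → 113.
second section cast-on: 56 × 26/25 = 58.24 → 58.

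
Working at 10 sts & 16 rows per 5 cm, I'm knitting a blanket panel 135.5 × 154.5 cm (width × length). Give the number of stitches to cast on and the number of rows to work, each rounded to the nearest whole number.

Stitch gauge = 10/5 = 2 sts/cm; 135.5 × 2 = 271.00 → 271 sts.
Row gauge = 16/5 = 3.2 rows/cm; 154.5 × 3.2 = 494.40 → 494 rows.

Cast on 271 stitches and work 494 rows.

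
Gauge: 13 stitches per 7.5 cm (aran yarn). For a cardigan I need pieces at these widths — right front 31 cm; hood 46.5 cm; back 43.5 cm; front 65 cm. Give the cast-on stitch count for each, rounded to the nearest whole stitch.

Rate = 13/7.5 = 1.733 sts per cm.
right front: 31 × 1.733 = 53.73 → 54.
hood: 46.5 × 1.733 = 80.60 → 81.
back: 43.5 × 1.733 = 75.40 → 75.
front: 65 × 1.733 = 112.67 → 113.

right front 54; hood 81; back 75; front 113.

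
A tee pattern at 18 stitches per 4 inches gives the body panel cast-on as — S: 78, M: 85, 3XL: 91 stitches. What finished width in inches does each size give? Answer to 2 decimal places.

S 17.33 inches; M 18.89 inches; 3XL 20.22 inches.

18/4 = 4.5 sts per in.
S: 78 / 4.5 = 17.333 → 17.33 in.
M: 85 / 4.5 = 18.889 → 18.89 in.
3XL: 91 / 4.5 = 20.222 → 20.22 in.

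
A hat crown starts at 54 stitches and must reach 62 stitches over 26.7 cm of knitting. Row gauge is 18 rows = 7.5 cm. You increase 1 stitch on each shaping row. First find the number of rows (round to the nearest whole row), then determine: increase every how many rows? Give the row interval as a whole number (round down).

Rows = 26.7 × 2.4 = 64.1 → 64 rows.
Stitches to add: 8 → 8 shaping rows (at 1 st each).
64 / 8 = 8.00 → every 8 rows.

Increase every 8th row.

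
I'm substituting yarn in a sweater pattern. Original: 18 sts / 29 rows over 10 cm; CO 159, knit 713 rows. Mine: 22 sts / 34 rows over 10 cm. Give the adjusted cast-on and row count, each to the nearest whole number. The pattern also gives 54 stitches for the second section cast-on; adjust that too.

Cast on 194 stitches; work 836 rows; second section cast-on 66 stitches.

Stitches: 159 × 22/18 = 194.33 → 194.
Rows: 713 × 34/29 = 835.93 → 836.
second section cast-on: 54 × 22/18 = 66.00 → 66.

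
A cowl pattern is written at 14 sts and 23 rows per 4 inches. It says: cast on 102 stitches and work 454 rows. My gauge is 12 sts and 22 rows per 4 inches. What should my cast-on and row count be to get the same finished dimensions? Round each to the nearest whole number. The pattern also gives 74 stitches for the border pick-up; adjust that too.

Cast on 87 stitches; work 434 rows; border pick-up 63 stitches.

Stitches: 102 × 12/14 = 87.43 → 87.
Rows: 454 × 22/23 = 434.26 → 434.
border pick-up: 74 × 12/14 = 63.43 → 63.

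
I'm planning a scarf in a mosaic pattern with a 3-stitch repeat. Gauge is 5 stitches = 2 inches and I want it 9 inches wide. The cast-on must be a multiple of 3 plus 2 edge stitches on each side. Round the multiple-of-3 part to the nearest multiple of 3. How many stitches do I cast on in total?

5 / 2 = 2.5 sts per inch.
9 × 2.5 = 22.50 sts.
Less 4 edge sts → 18.50 for the repeat.
Nearest multiple of 3: 18.
Add back 4 edge sts → 22.

CO 22 sts.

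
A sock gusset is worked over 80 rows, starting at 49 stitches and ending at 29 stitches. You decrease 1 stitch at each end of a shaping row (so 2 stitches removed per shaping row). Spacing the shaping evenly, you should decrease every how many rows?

Decrease every 8th row.

Stitches to remove: |29 − 49| = 20.
Shaping rows needed: 20 / 2 = 10.
80 rows / 10 = every 8 rows.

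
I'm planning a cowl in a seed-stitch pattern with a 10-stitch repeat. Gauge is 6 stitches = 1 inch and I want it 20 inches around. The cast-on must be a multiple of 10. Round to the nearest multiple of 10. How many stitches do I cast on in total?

6 / 1 = 6 sts per inch.
20 × 6 = 120.00 sts.
Nearest multiple of 10: 120.

CO 120 sts.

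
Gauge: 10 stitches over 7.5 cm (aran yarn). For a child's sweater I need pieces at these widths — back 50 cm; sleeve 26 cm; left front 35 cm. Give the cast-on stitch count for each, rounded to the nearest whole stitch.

Rate = 10/7.5 = 1.333 sts per cm.
back: 50 × 1.333 = 66.67 → 67.
sleeve: 26 × 1.333 = 34.67 → 35.
left front: 35 × 1.333 = 46.67 → 47.

back 67; sleeve 35; left front 47.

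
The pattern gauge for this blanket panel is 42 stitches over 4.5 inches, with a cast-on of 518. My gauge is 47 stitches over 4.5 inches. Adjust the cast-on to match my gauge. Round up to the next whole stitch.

Scale factor = 47 / 42 = 1.119.
518 × 47 / 42 = 579.67 sts.
→ 580 sts.

CO 580 sts.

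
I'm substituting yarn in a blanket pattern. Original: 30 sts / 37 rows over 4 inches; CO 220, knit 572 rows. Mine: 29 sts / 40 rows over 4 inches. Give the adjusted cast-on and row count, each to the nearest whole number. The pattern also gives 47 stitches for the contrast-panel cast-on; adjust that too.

Stitches: 220 × 29/30 = 212.67 → 213.
Rows: 572 × 40/37 = 618.38 → 618.
contrast-panel cast-on: 47 × 29/30 = 45.43 → 45.

Cast on 213 stitches; work 618 rows; contrast-panel cast-on 45 stitches.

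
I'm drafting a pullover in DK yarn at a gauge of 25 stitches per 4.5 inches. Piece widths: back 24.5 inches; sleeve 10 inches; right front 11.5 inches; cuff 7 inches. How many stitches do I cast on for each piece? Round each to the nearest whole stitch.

back 136; sleeve 56; right front 64; cuff 39.

Rate = 25/4.5 = 5.556 sts per in.
back: 24.5 × 5.556 = 136.11 → 136.
sleeve: 10 × 5.556 = 55.56 → 56.
right front: 11.5 × 5.556 = 63.89 → 64.
cuff: 7 × 5.556 = 38.89 → 39.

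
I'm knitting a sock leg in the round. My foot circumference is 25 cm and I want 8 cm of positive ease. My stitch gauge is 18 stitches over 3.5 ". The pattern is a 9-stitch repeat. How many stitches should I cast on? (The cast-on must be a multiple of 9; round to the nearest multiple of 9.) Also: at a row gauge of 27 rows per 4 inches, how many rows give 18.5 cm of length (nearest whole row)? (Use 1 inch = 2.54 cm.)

Finished = 25 + 8 = 33 cm.
33 cm × 1/2.54 = 12.99 inches.
18/3.5 = 5.143 sts per in; 12.99 × 5.143 = 66.82 sts.
Nearest multiple of 9 → 63.
18.5 cm = 7.28 inches; × 6.75 = 49.16 → 49 rows.

Cast on 63 stitches; work 49 rows.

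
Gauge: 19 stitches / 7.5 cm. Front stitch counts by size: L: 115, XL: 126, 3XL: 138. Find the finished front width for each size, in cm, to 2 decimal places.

L 45.39 cm; XL 49.74 cm; 3XL 54.47 cm.

19/7.5 = 2.533 sts per cm.
L: 115 / 2.533 = 45.395 → 45.39 cm.
XL: 126 / 2.533 = 49.737 → 49.74 cm.
3XL: 138 / 2.533 = 54.474 → 54.47 cm.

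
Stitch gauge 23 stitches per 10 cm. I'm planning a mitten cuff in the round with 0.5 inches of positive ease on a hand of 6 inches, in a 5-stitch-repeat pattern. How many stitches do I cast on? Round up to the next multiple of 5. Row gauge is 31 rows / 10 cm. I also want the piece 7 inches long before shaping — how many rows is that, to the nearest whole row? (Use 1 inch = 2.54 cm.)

Finished = 6 + 0.5 = 6.5 inches.
6.5 inches × 2.54 = 16.51 cm.
23/10 = 2.3 sts per cm; 16.51 × 2.3 = 37.97 sts.
Next multiple of 5 → 40.
7 inches = 17.78 cm; × 3.1 = 55.12 → 55 rows.

Cast on 40 stitches; work 55 rows.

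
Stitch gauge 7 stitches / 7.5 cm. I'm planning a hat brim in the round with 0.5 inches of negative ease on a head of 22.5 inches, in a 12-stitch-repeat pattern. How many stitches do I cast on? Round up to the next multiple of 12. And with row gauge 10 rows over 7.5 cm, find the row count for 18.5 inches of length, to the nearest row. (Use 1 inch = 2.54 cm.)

Cast on 60 stitches; work 63 rows.

Finished = 22.5 − 0.5 = 22 inches.
22 inches × 2.54 = 55.88 cm.
7/7.5 = 0.933 sts per cm; 55.88 × 0.933 = 52.15 sts.
Next multiple of 12 → 60.
18.5 inches = 46.99 cm; × 1.333 = 62.65 → 63 rows.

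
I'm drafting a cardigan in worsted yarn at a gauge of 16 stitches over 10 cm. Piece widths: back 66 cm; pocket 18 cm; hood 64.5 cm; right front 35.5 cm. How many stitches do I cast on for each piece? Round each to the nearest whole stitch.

back 106; pocket 29; hood 103; right front 57.

Rate = 16/10 = 1.6 sts per cm.
back: 66 × 1.6 = 105.60 → 106.
pocket: 18 × 1.6 = 28.80 → 29.
hood: 64.5 × 1.6 = 103.20 → 103.
right front: 35.5 × 1.6 = 56.80 → 57.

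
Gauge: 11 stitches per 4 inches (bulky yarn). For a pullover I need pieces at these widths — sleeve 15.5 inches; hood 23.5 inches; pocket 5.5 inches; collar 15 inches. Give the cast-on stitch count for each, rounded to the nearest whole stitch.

Rate = 11/4 = 2.75 sts per in.
sleeve: 15.5 × 2.75 = 42.62 → 43.
hood: 23.5 × 2.75 = 64.62 → 65.
pocket: 5.5 × 2.75 = 15.12 → 15.
collar: 15 × 2.75 = 41.25 → 41.

sleeve 43; hood 65; pocket 15; collar 41.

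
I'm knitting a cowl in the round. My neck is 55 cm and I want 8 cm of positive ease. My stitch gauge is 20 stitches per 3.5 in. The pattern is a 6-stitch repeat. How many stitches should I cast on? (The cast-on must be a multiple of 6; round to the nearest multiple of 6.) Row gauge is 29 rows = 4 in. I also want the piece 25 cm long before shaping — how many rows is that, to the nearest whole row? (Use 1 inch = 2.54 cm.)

Cast on 144 stitches; work 71 rows.

Finished = 55 + 8 = 63 cm.
63 cm × 1/2.54 = 24.80 inches.
20/3.5 = 5.714 sts per in; 24.80 × 5.714 = 141.73 sts.
Nearest multiple of 6 → 144.
25 cm = 9.84 inches; × 7.25 = 71.36 → 71 rows.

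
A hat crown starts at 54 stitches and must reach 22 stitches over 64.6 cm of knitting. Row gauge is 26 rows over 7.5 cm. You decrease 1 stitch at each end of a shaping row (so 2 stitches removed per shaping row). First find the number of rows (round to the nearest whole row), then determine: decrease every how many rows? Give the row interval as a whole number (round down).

Decrease every 14th row.

Rows = 64.6 × 3.467 = 223.9 → 224 rows.
Stitches to remove: 32 → 16 shaping rows (at 2 st each).
224 / 16 = 14.00 → every 14 rows.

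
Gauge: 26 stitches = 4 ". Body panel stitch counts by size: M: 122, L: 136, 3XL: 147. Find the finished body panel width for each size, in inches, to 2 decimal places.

26/4 = 6.5 sts per in.
M: 122 / 6.5 = 18.769 → 18.77 in.
L: 136 / 6.5 = 20.923 → 20.92 in.
3XL: 147 / 6.5 = 22.615 → 22.62 in.

M 18.77 inches; L 20.92 inches; 3XL 22.62 inches.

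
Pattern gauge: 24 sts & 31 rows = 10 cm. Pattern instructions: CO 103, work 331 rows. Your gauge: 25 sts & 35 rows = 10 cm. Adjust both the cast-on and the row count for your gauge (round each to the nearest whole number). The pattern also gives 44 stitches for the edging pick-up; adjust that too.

Stitches: 103 × 25/24 = 107.29 → 107.
Rows: 331 × 35/31 = 373.71 → 374.
edging pick-up: 44 × 25/24 = 45.83 → 46.

Cast on 107 stitches; work 374 rows; edging pick-up 46 stitches.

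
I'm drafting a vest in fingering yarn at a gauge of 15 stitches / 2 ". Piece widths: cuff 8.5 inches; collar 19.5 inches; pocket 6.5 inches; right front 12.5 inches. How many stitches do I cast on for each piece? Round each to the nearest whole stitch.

cuff 64; collar 146; pocket 49; right front 94.

Rate = 15/2 = 7.5 sts per in.
cuff: 8.5 × 7.5 = 63.75 → 64.
collar: 19.5 × 7.5 = 146.25 → 146.
pocket: 6.5 × 7.5 = 48.75 → 49.
right front: 12.5 × 7.5 = 93.75 → 94.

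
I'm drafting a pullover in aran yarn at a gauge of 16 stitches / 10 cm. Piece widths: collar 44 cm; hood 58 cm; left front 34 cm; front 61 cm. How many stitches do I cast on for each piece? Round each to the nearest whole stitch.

collar 70; hood 93; left front 54; front 98.

Rate = 16/10 = 1.6 sts per cm.
collar: 44 × 1.6 = 70.40 → 70.
hood: 58 × 1.6 = 92.80 → 93.
left front: 34 × 1.6 = 54.40 → 54.
front: 61 × 1.6 = 97.60 → 98.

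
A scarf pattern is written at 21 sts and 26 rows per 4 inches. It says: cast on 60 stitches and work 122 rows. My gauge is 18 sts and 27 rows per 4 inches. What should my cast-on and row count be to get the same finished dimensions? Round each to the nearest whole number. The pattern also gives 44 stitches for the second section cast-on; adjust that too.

Stitches: 60 × 18/21 = 51.43 → 51.
Rows: 122 × 27/26 = 126.69 → 127.
second section cast-on: 44 × 18/21 = 37.71 → 38.

Cast on 51 stitches; work 127 rows; second section cast-on 38 stitches.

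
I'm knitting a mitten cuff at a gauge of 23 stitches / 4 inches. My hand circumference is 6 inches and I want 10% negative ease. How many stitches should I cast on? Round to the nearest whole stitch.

CO 31 sts.

Finished = 6 × 0.90 = 5.40 in.
23 / 4 = 5.75 sts per inch.
5.40 × 5.75 = 31.05 sts.
→ 31 sts.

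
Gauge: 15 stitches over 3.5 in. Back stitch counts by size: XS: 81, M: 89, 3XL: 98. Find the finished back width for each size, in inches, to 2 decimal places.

15/3.5 = 4.286 sts per in.
XS: 81 / 4.286 = 18.900 → 18.90 in.
M: 89 / 4.286 = 20.767 → 20.77 in.
3XL: 98 / 4.286 = 22.867 → 22.87 in.

XS 18.90 inches; M 20.77 inches; 3XL 22.87 inches.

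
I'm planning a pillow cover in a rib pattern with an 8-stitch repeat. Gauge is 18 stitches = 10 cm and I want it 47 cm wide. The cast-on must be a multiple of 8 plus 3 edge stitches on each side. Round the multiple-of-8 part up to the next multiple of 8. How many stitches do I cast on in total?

Cast on 86 stitches.

18 / 10 = 1.8 sts per cm.
47 × 1.8 = 84.60 sts.
Less 6 edge sts → 78.60 for the repeat.
Next multiple of 8: 80.
Add back 6 edge sts → 86.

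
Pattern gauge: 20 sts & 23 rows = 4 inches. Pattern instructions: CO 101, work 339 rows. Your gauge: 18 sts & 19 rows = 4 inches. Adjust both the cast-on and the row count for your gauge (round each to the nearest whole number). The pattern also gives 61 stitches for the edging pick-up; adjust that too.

Cast on 91 stitches; work 280 rows; edging pick-up 55 stitches.

Stitches: 101 × 18/20 = 90.90 → 91.
Rows: 339 × 19/23 = 280.04 → 280.
edging pick-up: 61 × 18/20 = 54.90 → 55.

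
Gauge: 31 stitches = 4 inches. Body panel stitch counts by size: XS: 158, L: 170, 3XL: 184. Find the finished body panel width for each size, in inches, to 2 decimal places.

XS 20.39 inches; L 21.94 inches; 3XL 23.74 inches.

31/4 = 7.75 sts per in.
XS: 158 / 7.75 = 20.387 → 20.39 in.
L: 170 / 7.75 = 21.935 → 21.94 in.
3XL: 184 / 7.75 = 23.742 → 23.74 in.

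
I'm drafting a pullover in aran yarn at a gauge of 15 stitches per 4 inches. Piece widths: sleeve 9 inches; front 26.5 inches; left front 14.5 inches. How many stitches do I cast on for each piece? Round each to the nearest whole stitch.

sleeve 34; front 99; left front 54.

Rate = 15/4 = 3.75 sts per in.
sleeve: 9 × 3.75 = 33.75 → 34.
front: 26.5 × 3.75 = 99.38 → 99.
left front: 14.5 × 3.75 = 54.38 → 54.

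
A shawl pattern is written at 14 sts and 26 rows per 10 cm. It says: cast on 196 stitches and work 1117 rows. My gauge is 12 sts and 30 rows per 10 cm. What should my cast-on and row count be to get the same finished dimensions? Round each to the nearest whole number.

Cast on 168 stitches; work 1289 rows.

Stitches: 196 × 12/14 = 168.00 → 168.
Rows: 1117 × 30/26 = 1288.85 → 1289.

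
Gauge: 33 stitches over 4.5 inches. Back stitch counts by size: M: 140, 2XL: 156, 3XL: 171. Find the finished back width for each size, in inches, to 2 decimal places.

M 19.09 inches; 2XL 21.27 inches; 3XL 23.32 inches.

33/4.5 = 7.333 sts per in.
M: 140 / 7.333 = 19.091 → 19.09 in.
2XL: 156 / 7.333 = 21.273 → 21.27 in.
3XL: 171 / 7.333 = 23.318 → 23.32 in.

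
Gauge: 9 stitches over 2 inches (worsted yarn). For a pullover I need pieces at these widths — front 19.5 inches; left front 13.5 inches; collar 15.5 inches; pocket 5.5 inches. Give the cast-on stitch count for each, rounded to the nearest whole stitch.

front 88; left front 61; collar 70; pocket 25.

Rate = 9/2 = 4.5 sts per in.
front: 19.5 × 4.5 = 87.75 → 88.
left front: 13.5 × 4.5 = 60.75 → 61.
collar: 15.5 × 4.5 = 69.75 → 70.
pocket: 5.5 × 4.5 = 24.75 → 25.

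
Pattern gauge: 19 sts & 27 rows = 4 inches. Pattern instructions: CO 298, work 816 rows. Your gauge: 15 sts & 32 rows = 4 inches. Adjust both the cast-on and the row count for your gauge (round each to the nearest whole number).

Stitches: 298 × 15/19 = 235.26 → 235.
Rows: 816 × 32/27 = 967.11 → 967.

Cast on 235 stitches; work 967 rows.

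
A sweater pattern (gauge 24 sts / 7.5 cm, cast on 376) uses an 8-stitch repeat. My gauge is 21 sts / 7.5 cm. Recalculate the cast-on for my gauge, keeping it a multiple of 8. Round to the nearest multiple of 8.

CO 328 sts.

376 × 21 / 24 = 329.00.
Nearest multiple of 8: 328.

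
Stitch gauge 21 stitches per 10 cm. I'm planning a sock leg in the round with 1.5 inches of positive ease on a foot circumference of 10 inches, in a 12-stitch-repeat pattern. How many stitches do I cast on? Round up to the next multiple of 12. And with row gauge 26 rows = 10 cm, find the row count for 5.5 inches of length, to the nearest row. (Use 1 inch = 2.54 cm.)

Finished = 10 + 1.5 = 11.5 inches.
11.5 inches × 2.54 = 29.21 cm.
21/10 = 2.1 sts per cm; 29.21 × 2.1 = 61.34 sts.
Next multiple of 12 → 72.
5.5 inches = 13.97 cm; × 2.6 = 36.32 → 36 rows.

Cast on 72 stitches; work 36 rows.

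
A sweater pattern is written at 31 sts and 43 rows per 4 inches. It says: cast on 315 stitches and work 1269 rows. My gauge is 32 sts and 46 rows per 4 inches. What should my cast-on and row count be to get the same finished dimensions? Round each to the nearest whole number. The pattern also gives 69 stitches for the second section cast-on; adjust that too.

Cast on 325 stitches; work 1358 rows; second section cast-on 71 stitches.

Stitches: 315 × 32/31 = 325.16 → 325.
Rows: 1269 × 46/43 = 1357.53 → 1358.
second section cast-on: 69 × 32/31 = 71.23 → 71.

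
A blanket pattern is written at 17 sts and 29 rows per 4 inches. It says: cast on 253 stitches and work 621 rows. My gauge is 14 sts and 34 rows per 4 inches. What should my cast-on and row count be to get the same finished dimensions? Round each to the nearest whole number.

Cast on 208 stitches; work 728 rows.

Stitches: 253 × 14/17 = 208.35 → 208.
Rows: 621 × 34/29 = 728.07 → 728.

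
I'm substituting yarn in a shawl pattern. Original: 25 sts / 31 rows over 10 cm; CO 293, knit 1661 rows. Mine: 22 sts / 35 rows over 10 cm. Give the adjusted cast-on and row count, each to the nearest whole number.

Stitches: 293 × 22/25 = 257.84 → 258.
Rows: 1661 × 35/31 = 1875.32 → 1875.

Cast on 258 stitches; work 1875 rows.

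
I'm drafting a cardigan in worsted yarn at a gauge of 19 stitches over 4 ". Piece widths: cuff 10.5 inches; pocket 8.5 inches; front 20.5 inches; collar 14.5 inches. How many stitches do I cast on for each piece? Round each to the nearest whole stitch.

Rate = 19/4 = 4.75 sts per in.
cuff: 10.5 × 4.75 = 49.88 → 50.
pocket: 8.5 × 4.75 = 40.38 → 40.
front: 20.5 × 4.75 = 97.38 → 97.
collar: 14.5 × 4.75 = 68.88 → 69.

cuff 50; pocket 40; front 97; collar 69.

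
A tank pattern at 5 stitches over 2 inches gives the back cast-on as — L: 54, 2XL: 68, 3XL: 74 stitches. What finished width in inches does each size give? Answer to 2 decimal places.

L 21.60 inches; 2XL 27.20 inches; 3XL 29.60 inches.

5/2 = 2.5 sts per in.
L: 54 / 2.5 = 21.600 → 21.60 in.
2XL: 68 / 2.5 = 27.200 → 27.20 in.
3XL: 74 / 2.5 = 29.600 → 29.60 in.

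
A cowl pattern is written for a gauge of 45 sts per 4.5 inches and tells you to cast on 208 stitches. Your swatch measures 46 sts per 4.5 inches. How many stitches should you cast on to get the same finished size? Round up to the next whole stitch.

Scale factor = 46 / 45 = 1.022.
208 × 46 / 45 = 212.62 sts.
→ 213 sts.

CO 213 sts.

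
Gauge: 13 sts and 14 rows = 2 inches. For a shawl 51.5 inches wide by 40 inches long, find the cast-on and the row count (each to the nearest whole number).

Cast on 335 stitches and work 280 rows.

Stitch gauge = 13/2 = 6.5 sts/in; 51.5 × 6.5 = 334.75 → 335 sts.
Row gauge = 14/2 = 7 rows/in; 40 × 7 = 280.00 → 280 rows.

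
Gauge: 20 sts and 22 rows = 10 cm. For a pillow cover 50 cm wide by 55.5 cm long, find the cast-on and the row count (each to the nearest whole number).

Stitch gauge = 20/10 = 2 sts/cm; 50 × 2 = 100.00 → 100 sts.
Row gauge = 22/10 = 2.2 rows/cm; 55.5 × 2.2 = 122.10 → 122 rows.

Cast on 100 stitches and work 122 rows.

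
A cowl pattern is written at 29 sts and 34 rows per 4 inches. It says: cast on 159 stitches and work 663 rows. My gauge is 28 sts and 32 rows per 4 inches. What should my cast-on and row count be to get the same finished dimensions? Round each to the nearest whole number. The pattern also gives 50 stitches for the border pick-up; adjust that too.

Cast on 154 stitches; work 624 rows; border pick-up 48 stitches.

Stitches: 159 × 28/29 = 153.52 → 154.
Rows: 663 × 32/34 = 624.00 → 624.
border pick-up: 50 × 28/29 = 48.28 → 48.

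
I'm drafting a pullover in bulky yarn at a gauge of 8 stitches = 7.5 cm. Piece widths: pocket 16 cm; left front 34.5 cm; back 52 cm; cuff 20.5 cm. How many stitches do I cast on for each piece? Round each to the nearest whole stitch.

pocket 17; left front 37; back 55; cuff 22.

Rate = 8/7.5 = 1.067 sts per cm.
pocket: 16 × 1.067 = 17.07 → 17.
left front: 34.5 × 1.067 = 36.80 → 37.
back: 52 × 1.067 = 55.47 → 55.
cuff: 20.5 × 1.067 = 21.87 → 22.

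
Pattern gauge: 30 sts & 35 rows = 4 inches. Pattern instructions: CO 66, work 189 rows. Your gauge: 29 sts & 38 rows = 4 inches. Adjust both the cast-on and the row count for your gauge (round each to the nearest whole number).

Stitches: 66 × 29/30 = 63.80 → 64.
Rows: 189 × 38/35 = 205.20 → 205.

Cast on 64 stitches; work 205 rows.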